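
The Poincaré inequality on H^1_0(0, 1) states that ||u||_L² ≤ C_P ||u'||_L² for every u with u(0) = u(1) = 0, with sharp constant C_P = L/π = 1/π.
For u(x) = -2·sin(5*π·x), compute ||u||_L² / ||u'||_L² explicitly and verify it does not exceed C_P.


||u||_L² / ||u'||_L² = 1/(5*π) < C_P = 1/π.

u(x) = -2·sin(5*π·x), so u'(x) = -10*π*cos(5*π*x).
Writing u(x) = A·sin(kπx/L) with A = -2 and k = 5, use ∫_0^L sin²(kπx/L) dx = L/2 and ∫_0^L cos²(kπx/L) dx = L/2.
u² = 4·sin²(5*π·x) and (u')² = 100*π^2·cos²(5*π·x), and each of sin², cos² integrates to L/2 = 1/2 over (0, 1).
∫_0^1 u² dx = 2, so ||u||_L² = sqrt(2).
∫_0^1 (u')² dx = 50*π^2, so ||u'||_L² = 5*sqrt(2)*π.
Ratio ||u||_L² / ||u'||_L² = 1/(5*π).
Sharp Poincaré constant on H^1_0(0, 1) is C_P = L/π = 1/π, achieved by sin(π·x).
This is the k = 5 harmonic; the ratio L/(kπ) is strictly less than C_P = L/π, consistent with the sharp inequality ||u||_L² ≤ C_P ||u'||_L².


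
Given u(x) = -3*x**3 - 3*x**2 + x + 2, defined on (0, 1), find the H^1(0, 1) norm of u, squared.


||u||_{H^1}^2 = 9853/210

The H^1 norm (squared) on an interval (0, L) is
  ||u||_{H^1}^2 = ∫_0^L u(x)^2 dx + ∫_0^L u'(x)^2 dx.
Compute u'(x) = -9*x**2 - 6*x + 1.
Then u(x)^2 = 9*x**6 + 18*x**5 + 3*x**4 - 18*x**3 - 11*x**2 + 4*x + 4 and u'(x)^2 = 81*x**4 + 108*x**3 + 18*x**2 - 12*x + 1.
Integrate each monomial from 0 to 1 using ∫_0^1 c·x^n dx = c·1^(n+1)/(n+1):
  ∫_0^1 u(x)^2 dx = ∫_0^1 (9*x^6 + 18*x^5 + 3*x^4 - 18*x^3 - 11*x^2 + 4*x + 4) dx. Term by term:
    ∫_0^1 9*x^6 dx = 9/7;  ∫_0^1 18*x^5 dx = 3;  ∫_0^1 3*x^4 dx = 3/5;
    ∫_0^1 -18*x^3 dx = -9/2;  ∫_0^1 -11*x^2 dx = -11/3;  ∫_0^1 4*x dx = 2;
    ∫_0^1 4 dx = 4.
  Sum: 9/7 + 3 + 3/5 − 9/2 − 11/3 + 2 + 4 = 571/210.
  ∫_0^1 u'(x)^2 dx = ∫_0^1 (81*x^4 + 108*x^3 + 18*x^2 - 12*x + 1) dx. Term by term:
    ∫_0^1 81*x^4 dx = 81/5;  ∫_0^1 108*x^3 dx = 27;  ∫_0^1 18*x^2 dx = 6;
    ∫_0^1 -12*x dx = -6;  ∫_0^1 1 dx = 1.
  Sum: 81/5 + 27 + 6 − 6 + 1 = 221/5.
Adding: ||u||_{H^1}^2 = 571/210 + 221/5 = 9853/210.


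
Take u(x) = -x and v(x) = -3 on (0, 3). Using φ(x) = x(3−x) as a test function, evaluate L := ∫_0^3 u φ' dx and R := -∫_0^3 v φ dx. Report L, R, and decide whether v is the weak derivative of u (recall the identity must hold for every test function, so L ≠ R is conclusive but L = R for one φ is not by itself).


LHS = 9/2, RHS = 27/2. No, v is not the weak derivative of u.

u(x) = -x, classical derivative u'(x) = -1.
φ(x) = x(3−x), so φ'(x) = 3 - 2*x.
Note φ(0) = φ(3) = 0, so the boundary term u·φ vanishes.
LHS = ∫_0^3 u(x) φ'(x) dx = ∫_0^3 (2*x^2 - 3*x) dx. Term by term:
  ∫_0^3 2*x^2 dx = 18;  ∫_0^3 -3*x dx = -27/2.
Sum: 18 − 27/2 = 9/2.
So LHS = 9/2.
∫_0^3 v(x) φ(x) dx = ∫_0^3 (3*x^2 - 9*x) dx. Term by term:
  ∫_0^3 3*x^2 dx = 27;  ∫_0^3 -9*x dx = -81/2.
Sum: 27 − 81/2 = -27/2.
So RHS = -∫_0^3 v(x) φ(x) dx = 27/2.
LHS − RHS = -9 ≠ 0, so the identity fails.
(For a valid weak derivative the identity must hold for EVERY test function, in particular this one. The failure shows v is NOT the weak derivative of u.)
Correct weak derivative would be u'(x) = -1.


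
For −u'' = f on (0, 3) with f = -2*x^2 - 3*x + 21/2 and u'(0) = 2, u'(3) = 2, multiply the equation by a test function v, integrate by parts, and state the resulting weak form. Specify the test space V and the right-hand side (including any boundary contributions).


V = H^1(0, 3) (v unrestricted at boundary; u is determined up to an additive constant); weak form: ∫_0^3 u'v' dx = ∫_0^3 (-2*x^2 - 3*x + 21/2) v dx + 2·v(3) − 2·v(0) for all v ∈ V.

Multiply both sides by a test function v and integrate from 0 to 3:
  ∫_0^3 −u''(x) v(x) dx = ∫_0^3 f(x) v(x) dx.
Integrate the LHS by parts once:
  ∫_0^3 −u'' v dx = −[u'(x) v(x)]_0^3 + ∫_0^3 u'(x) v'(x) dx.
Thus ∫_0^3 u'(x) v'(x) dx = ∫_0^3 f(x) v(x) dx + [u'(x) v(x)]_0^3.
Choose V so that boundary terms are either known or forced to vanish.
u has inhomogeneous Neumann u'(0) = 2, u'(3) = 2. [u' v]_0^3 = (2)·v(3) − (2)·v(0) = 2·v(3) − 2·v(0). Take V = H^1(0, 3); boundary term becomes part of RHS.
Weak formulation: find u (satisfying any essential BC) such that ∫_0^3 u'(x) v'(x) dx = ∫_0^3 f v dx + 2·v(3) − 2·v(0) for all v ∈ V (Neumann data are natural BCs: they enter the RHS as boundary terms).
Substituting f(x) = -2*x^2 - 3*x + 21/2, the right-hand side is ∫_0^3 (-2*x^2 - 3*x + 21/2) v dx + 2·v(3) − 2·v(0).
Compatibility check (pure Neumann): taking v ≡ 1 ∈ V gives 0 = ∫_0^3 f dx + (2) − (2), i.e. ∫_0^3 f dx must equal u'(0) − u'(3) = 0. Indeed ∫_0^3 (-2*x^2 - 3*x + 21/2) dx = 0, so the data are compatible. The solution is then unique only up to an additive constant (fix it e.g. by requiring ∫_0^3 u dx = 0).


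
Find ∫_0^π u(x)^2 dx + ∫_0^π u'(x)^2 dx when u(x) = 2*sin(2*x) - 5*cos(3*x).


||u||_{H^1(0,π)}^2 = 160 + 135*π

u'(x) = 15*sin(3*x) + 4*cos(2*x).
Expand u² and (u')² and integrate term by term on (0, π), using: for integers n ≥ 1, ∫_0^π sin²(nx) dx = ∫_0^π cos²(nx) dx = π/2; for n ≠ n', ∫_0^π sin(nx)sin(n'x) dx = ∫_0^π cos(nx)cos(n'x) dx = 0; and by product-to-sum, ∫_0^π sin(nx)cos(n'x) dx = ½∫_0^π [sin((n+n')x) + sin((n−n')x)] dx, which is 0 when n+n' is even and 2n/(n²−n'²) when n+n' is odd (it need not vanish on (0, π)).
  u² squared terms: (-5)²·∫cos(3x)² dx = 25·π/2 = 25*π/2;  (2)²·∫sin(2x)² dx = 4·π/2 = 2*π.
  u² cross terms: 2·(-5)·(2)·∫cos(3x)·sin(2x) dx = -20·(-4/5) = 16.
  So ∫_0^π u² dx = 25*π/2 + 2*π + 16 = 16 + 29*π/2.
  (u')² squared terms: (4)²·∫cos(2x)² dx = 16·π/2 = 8*π;  (15)²·∫sin(3x)² dx = 225·π/2 = 225*π/2.
  (u')² cross terms: 2·(4)·(15)·∫cos(2x)·sin(3x) dx = 120·(6/5) = 144.
  So ∫_0^π (u')² dx = 8*π + 225*π/2 + 144 = 144 + 241*π/2.
||u||_{H^1}^2 = (16 + 29*π/2) + (144 + 241*π/2) = 160 + 135*π.


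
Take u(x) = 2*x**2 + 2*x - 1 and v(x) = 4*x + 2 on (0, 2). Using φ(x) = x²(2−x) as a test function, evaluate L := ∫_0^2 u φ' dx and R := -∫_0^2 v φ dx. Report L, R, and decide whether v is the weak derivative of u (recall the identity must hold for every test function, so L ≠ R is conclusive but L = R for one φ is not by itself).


LHS = -136/15, RHS = -136/15. Yes, v = u' weakly.

u(x) = 2*x**2 + 2*x - 1, classical derivative u'(x) = 4*x + 2.
φ(x) = x²(2−x), so φ'(x) = x*(4 - 3*x).
Note φ(0) = φ(2) = 0, so the boundary term u·φ vanishes.
LHS = ∫_0^2 u(x) φ'(x) dx = ∫_0^2 (-6*x^4 + 2*x^3 + 11*x^2 - 4*x) dx. Term by term:
  ∫_0^2 -6*x^4 dx = -192/5;  ∫_0^2 2*x^3 dx = 8;  ∫_0^2 11*x^2 dx = 88/3;
  ∫_0^2 -4*x dx = -8.
Sum: -192/5 + 8 + 88/3 − 8 = -136/15.
So LHS = -136/15.
∫_0^2 v(x) φ(x) dx = ∫_0^2 (-4*x^4 + 6*x^3 + 4*x^2) dx. Term by term:
  ∫_0^2 -4*x^4 dx = -128/5;  ∫_0^2 6*x^3 dx = 24;  ∫_0^2 4*x^2 dx = 32/3.
Sum: -128/5 + 24 + 32/3 = 136/15.
So RHS = -∫_0^2 v(x) φ(x) dx = -136/15.
LHS = RHS, so the identity holds for this test φ.
Moreover u is smooth here and v(x) = u'(x) = 4*x + 2 pointwise, so the identity holds for every test function. Hence v is the weak derivative of u.


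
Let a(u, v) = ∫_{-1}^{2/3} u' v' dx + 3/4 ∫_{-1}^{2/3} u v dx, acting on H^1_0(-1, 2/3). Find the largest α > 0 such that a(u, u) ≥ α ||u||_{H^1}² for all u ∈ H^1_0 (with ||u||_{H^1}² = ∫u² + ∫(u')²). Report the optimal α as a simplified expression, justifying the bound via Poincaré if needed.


α = 3*(25 + 12*π^2)/(4*(25 + 9*π^2))

Coercivity of a(·,·) on H^1_0(-1, 2/3) means a(u, u) ≥ α ||u||_{H^1}² for every u ∈ H^1_0.
The interval has length L = 5/3, and Poincaré/coercivity depend only on L. Here a(u, u) = ∫(u')² + (3/4)·∫u².
Here 0 < c = 3/4 < 1. The condition a(u,u) ≥ α||u||_{H^1}² reads (1−α)∫(u')² ≥ (α−c)∫u². Any admissible α is ≤ 1 (rapidly oscillating u have ∫u²/∫(u')² → 0), and α = 1 would force 0 ≥ (1−c)∫u², impossible since c < 1; so 1−α > 0. By the sharp Poincaré inequality on H^1_0 of an interval of length L, ∫(u')² ≥ (π/L)²∫u² with equality for the first sine mode sin(π(x−x₀)/L) (x₀ the left endpoint), so the inequality holds for all u iff (1−α)(π/L)² ≥ α − c, i.e. α ≤ ((π/L)² + c)/((π/L)² + 1) = (1 + c(L/π)²)/(1 + (L/π)²). With (π/L)² = 9*π^2/25 and c = 3/4, the largest admissible constant is α = ((π/L)² + c)/((π/L)² + 1).
Simplifying, α = 3*(25 + 12*π^2)/(4*(25 + 9*π^2)).


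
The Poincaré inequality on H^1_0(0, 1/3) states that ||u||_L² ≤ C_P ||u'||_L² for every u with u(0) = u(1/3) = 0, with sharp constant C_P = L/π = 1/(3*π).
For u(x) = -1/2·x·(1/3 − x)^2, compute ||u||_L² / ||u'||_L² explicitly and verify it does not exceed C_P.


||u||_L² / ||u'||_L² = sqrt(14)/42 < C_P = 1/(3*π).

u(x) = -1/2·x·(1/3 − x)^2, so u'(x) = (1 - 9*x)*(3*x - 1)/18.
u(x) = -1/2·x·(1/3 − x)^2 vanishes at x = 0 and x = 1/3, so u ∈ H^1_0(0, 1/3). Differentiate via the product rule and integrate the resulting polynomials term by term.
  ∫_0^1/3 u² dx = ∫_0^1/3 (x^6/4 - x^5/3 + x^4/6 - x^3/27 + x^2/324) dx. Term by term:
    ∫_0^1/3 x^6/4 dx = 1/61236;  ∫_0^1/3 -x^5/3 dx = -1/13122;  ∫_0^1/3 x^4/6 dx = 1/7290;
    ∫_0^1/3 -x^3/27 dx = -1/8748;  ∫_0^1/3 x^2/324 dx = 1/26244.
  Sum: 1/61236 − 1/13122 + 1/7290 − 1/8748 + 1/26244 = 1/918540.
  ∫_0^1/3 (u')² dx = ∫_0^1/3 (9*x^4/4 - 2*x^3 + 11*x^2/18 - 2*x/27 + 1/324) dx. Term by term:
    ∫_0^1/3 9*x^4/4 dx = 1/540;  ∫_0^1/3 -2*x^3 dx = -1/162;  ∫_0^1/3 11*x^2/18 dx = 11/1458;
    ∫_0^1/3 -2*x/27 dx = -1/243;  ∫_0^1/3 1/324 dx = 1/972.
  Sum: 1/540 − 1/162 + 11/1458 − 1/243 + 1/972 = 1/7290.
∫_0^1/3 u² dx = 1/918540, so ||u||_L² = sqrt(35)/5670.
∫_0^1/3 (u')² dx = 1/7290, so ||u'||_L² = sqrt(10)/270.
Ratio ||u||_L² / ||u'||_L² = sqrt(14)/42.
Sharp Poincaré constant on H^1_0(0, 1/3) is C_P = L/π = 1/(3*π), achieved by sin(3*π·x).
A polynomial bump cannot attain the sharp Poincaré constant (only the first sine eigenfunction does), so the ratio is strictly less than C_P, consistent with ||u||_L² ≤ C_P ||u'||_L².


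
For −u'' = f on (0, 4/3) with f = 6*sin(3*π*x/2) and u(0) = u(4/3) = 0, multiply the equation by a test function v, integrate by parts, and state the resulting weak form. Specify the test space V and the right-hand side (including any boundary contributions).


V = H^1_0(0, 4/3) (so v(0) = v(4/3) = 0); weak form: ∫_0^4/3 u'v' dx = ∫_0^4/3 (6*sin(3*π*x/2)) v dx for all v ∈ V.

Multiply both sides by a test function v and integrate from 0 to 4/3:
  ∫_0^4/3 −u''(x) v(x) dx = ∫_0^4/3 f(x) v(x) dx.
Integrate the LHS by parts once:
  ∫_0^4/3 −u'' v dx = −[u'(x) v(x)]_0^4/3 + ∫_0^4/3 u'(x) v'(x) dx.
Thus ∫_0^4/3 u'(x) v'(x) dx = ∫_0^4/3 f(x) v(x) dx + [u'(x) v(x)]_0^4/3.
Choose V so that boundary terms are either known or forced to vanish.
u is Dirichlet: u(0) = u(4/3) = 0. Let V = H^1_0(0, 4/3); then v(0) = v(4/3) = 0, and [u' v]_0^4/3 = 0.
Weak formulation: find u (satisfying any essential BC) such that ∫_0^4/3 u'(x) v'(x) dx = ∫_0^4/3 f v dx for all v ∈ V.
Substituting f(x) = 6*sin(3*π*x/2), the right-hand side is ∫_0^4/3 (6*sin(3*π*x/2)) v dx.


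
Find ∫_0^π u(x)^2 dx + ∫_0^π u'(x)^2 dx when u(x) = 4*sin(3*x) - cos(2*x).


||u||_{H^1(0,π)}^2 = -48 + 165*π/2

u'(x) = 2*sin(2*x) + 12*cos(3*x).
Expand u² and (u')² and integrate term by term on (0, π), using: for integers n ≥ 1, ∫_0^π sin²(nx) dx = ∫_0^π cos²(nx) dx = π/2; for n ≠ n', ∫_0^π sin(nx)sin(n'x) dx = ∫_0^π cos(nx)cos(n'x) dx = 0; and by product-to-sum, ∫_0^π sin(nx)cos(n'x) dx = ½∫_0^π [sin((n+n')x) + sin((n−n')x)] dx, which is 0 when n+n' is even and 2n/(n²−n'²) when n+n' is odd (it need not vanish on (0, π)).
  u² squared terms: (-1)²·∫cos(2x)² dx = 1·π/2 = π/2;  (4)²·∫sin(3x)² dx = 16·π/2 = 8*π.
  u² cross terms: 2·(-1)·(4)·∫cos(2x)·sin(3x) dx = -8·(6/5) = -48/5.
  So ∫_0^π u² dx = π/2 + 8*π − 48/5 = -48/5 + 17*π/2.
  (u')² squared terms: (2)²·∫sin(2x)² dx = 4·π/2 = 2*π;  (12)²·∫cos(3x)² dx = 144·π/2 = 72*π.
  (u')² cross terms: 2·(2)·(12)·∫sin(2x)·cos(3x) dx = 48·(-4/5) = -192/5.
  So ∫_0^π (u')² dx = 2*π + 72*π − 192/5 = -192/5 + 74*π.
||u||_{H^1}^2 = (-48/5 + 17*π/2) + (-192/5 + 74*π) = -48 + 165*π/2.


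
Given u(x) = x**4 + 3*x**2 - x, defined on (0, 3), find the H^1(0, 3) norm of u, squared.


||u||_{H^1}^2 = 811029/70

The H^1 norm (squared) on an interval (0, L) is
  ||u||_{H^1}^2 = ∫_0^L u(x)^2 dx + ∫_0^L u'(x)^2 dx.
Compute u'(x) = 4*x**3 + 6*x - 1.
Then u(x)^2 = x**8 + 6*x**6 - 2*x**5 + 9*x**4 - 6*x**3 + x**2 and u'(x)^2 = 16*x**6 + 48*x**4 - 8*x**3 + 36*x**2 - 12*x + 1.
Integrate each monomial from 0 to 3 using ∫_0^3 c·x^n dx = c·3^(n+1)/(n+1):
  ∫_0^3 u(x)^2 dx = ∫_0^3 (x^8 + 6*x^6 - 2*x^5 + 9*x^4 - 6*x^3 + x^2) dx. Term by term:
    ∫_0^3 x^8 dx = 2187;  ∫_0^3 6*x^6 dx = 13122/7;  ∫_0^3 -2*x^5 dx = -243;
    ∫_0^3 9*x^4 dx = 2187/5;  ∫_0^3 -6*x^3 dx = -243/2;  ∫_0^3 x^2 dx = 9.
  Sum: 2187 + 13122/7 − 243 + 2187/5 − 243/2 + 9 = 290043/70.
  ∫_0^3 u'(x)^2 dx = ∫_0^3 (16*x^6 + 48*x^4 - 8*x^3 + 36*x^2 - 12*x + 1) dx. Term by term:
    ∫_0^3 16*x^6 dx = 34992/7;  ∫_0^3 48*x^4 dx = 11664/5;  ∫_0^3 -8*x^3 dx = -162;
    ∫_0^3 36*x^2 dx = 324;  ∫_0^3 -12*x dx = -54;  ∫_0^3 1 dx = 3.
  Sum: 34992/7 + 11664/5 − 162 + 324 − 54 + 3 = 260493/35.
Adding: ||u||_{H^1}^2 = 290043/70 + 260493/35 = 811029/70.


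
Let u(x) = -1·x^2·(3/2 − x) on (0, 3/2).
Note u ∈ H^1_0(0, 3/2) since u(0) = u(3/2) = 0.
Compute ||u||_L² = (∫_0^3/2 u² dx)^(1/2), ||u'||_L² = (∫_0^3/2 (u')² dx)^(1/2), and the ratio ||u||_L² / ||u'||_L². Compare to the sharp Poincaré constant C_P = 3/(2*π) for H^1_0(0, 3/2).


||u||_L² / ||u'||_L² = 3*sqrt(14)/28 < C_P = 3/(2*π).

u(x) = -1·x^2·(3/2 − x), so u'(x) = 3*x*(x - 1).
u(x) = -1·x^2·(3/2 − x) vanishes at x = 0 and x = 3/2, so u ∈ H^1_0(0, 3/2). Differentiate via the product rule and integrate the resulting polynomials term by term.
  ∫_0^3/2 u² dx = ∫_0^3/2 (x^6 - 3*x^5 + 9*x^4/4) dx. Term by term:
    ∫_0^3/2 x^6 dx = 2187/896;  ∫_0^3/2 -3*x^5 dx = -729/128;  ∫_0^3/2 9*x^4/4 dx = 2187/640.
  Sum: 2187/896 − 729/128 + 2187/640 = 729/4480.
  ∫_0^3/2 (u')² dx = ∫_0^3/2 (9*x^4 - 18*x^3 + 9*x^2) dx. Term by term:
    ∫_0^3/2 9*x^4 dx = 2187/160;  ∫_0^3/2 -18*x^3 dx = -729/32;  ∫_0^3/2 9*x^2 dx = 81/8.
  Sum: 2187/160 − 729/32 + 81/8 = 81/80.
∫_0^3/2 u² dx = 729/4480, so ||u||_L² = 27*sqrt(70)/560.
∫_0^3/2 (u')² dx = 81/80, so ||u'||_L² = 9*sqrt(5)/20.
Ratio ||u||_L² / ||u'||_L² = 3*sqrt(14)/28.
Sharp Poincaré constant on H^1_0(0, 3/2) is C_P = L/π = 3/(2*π), achieved by sin(2*π/3·x).
A polynomial bump cannot attain the sharp Poincaré constant (only the first sine eigenfunction does), so the ratio is strictly less than C_P, consistent with ||u||_L² ≤ C_P ||u'||_L².


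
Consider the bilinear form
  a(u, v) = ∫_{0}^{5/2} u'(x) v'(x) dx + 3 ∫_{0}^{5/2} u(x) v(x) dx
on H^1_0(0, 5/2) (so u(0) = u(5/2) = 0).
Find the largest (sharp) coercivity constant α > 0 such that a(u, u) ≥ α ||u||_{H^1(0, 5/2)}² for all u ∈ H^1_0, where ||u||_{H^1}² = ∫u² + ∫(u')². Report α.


α = 1

Coercivity of a(·,·) on H^1_0(0, 5/2) means a(u, u) ≥ α ||u||_{H^1}² for every u ∈ H^1_0.
The interval has length L = 5/2, and Poincaré/coercivity depend only on L. Here a(u, u) = ∫(u')² + (3)·∫u².
Here c = 3 ≥ 1, so a(u,u) = ∫(u')² + c∫u² ≥ ∫(u')² + ∫u² = ||u||_{H^1}², i.e. α = 1 works. No larger α is possible: a(u,u) ≥ α||u||_{H^1}² means (1−α)∫(u')² ≥ (α−c)∫u², and for the modes u_n = sin(nπ(x−x₀)/L) (x₀ the left endpoint) one has ∫u_n²/∫(u_n')² = (L/(nπ))² → 0, so a(u_n,u_n)/||u_n||_{H^1}² → 1. Hence the optimal constant is α = 1.
Therefore α = 1.


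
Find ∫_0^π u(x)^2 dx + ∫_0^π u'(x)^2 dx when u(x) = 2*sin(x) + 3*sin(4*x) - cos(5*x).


||u||_{H^1(0,π)}^2 = 416/3 + 187*π/2

u'(x) = 5*sin(5*x) + 2*cos(x) + 12*cos(4*x).
Expand u² and (u')² and integrate term by term on (0, π), using: for integers n ≥ 1, ∫_0^π sin²(nx) dx = ∫_0^π cos²(nx) dx = π/2; for n ≠ n', ∫_0^π sin(nx)sin(n'x) dx = ∫_0^π cos(nx)cos(n'x) dx = 0; and by product-to-sum, ∫_0^π sin(nx)cos(n'x) dx = ½∫_0^π [sin((n+n')x) + sin((n−n')x)] dx, which is 0 when n+n' is even and 2n/(n²−n'²) when n+n' is odd (it need not vanish on (0, π)).
  u² squared terms: (-1)²·∫cos(5x)² dx = 1·π/2 = π/2;  (2)²·∫sin(x)² dx = 4·π/2 = 2*π;  (3)²·∫sin(4x)² dx = 9·π/2 = 9*π/2.
  u² cross terms: 2·(-1)·(2)·∫cos(5x)·sin(x) dx = -4·(0) = 0;  2·(-1)·(3)·∫cos(5x)·sin(4x) dx = -6·(-8/9) = 16/3;  2·(2)·(3)·∫sin(x)·sin(4x) dx = 12·(0) = 0.
  So ∫_0^π u² dx = π/2 + 2*π + 9*π/2 + 0 + 16/3 + 0 = 16/3 + 7*π.
  (u')² squared terms: (2)²·∫cos(x)² dx = 4·π/2 = 2*π;  (5)²·∫sin(5x)² dx = 25·π/2 = 25*π/2;  (12)²·∫cos(4x)² dx = 144·π/2 = 72*π.
  (u')² cross terms: 2·(2)·(5)·∫cos(x)·sin(5x) dx = 20·(0) = 0;  2·(2)·(12)·∫cos(x)·cos(4x) dx = 48·(0) = 0;  2·(5)·(12)·∫sin(5x)·cos(4x) dx = 120·(10/9) = 400/3.
  So ∫_0^π (u')² dx = 2*π + 25*π/2 + 72*π + 0 + 0 + 400/3 = 400/3 + 173*π/2.
||u||_{H^1}^2 = (16/3 + 7*π) + (400/3 + 173*π/2) = 416/3 + 187*π/2.


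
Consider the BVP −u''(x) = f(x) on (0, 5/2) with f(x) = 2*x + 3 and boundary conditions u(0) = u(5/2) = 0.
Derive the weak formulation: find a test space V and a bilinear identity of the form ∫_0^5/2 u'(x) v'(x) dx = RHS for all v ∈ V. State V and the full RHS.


V = H^1_0(0, 5/2) (so v(0) = v(5/2) = 0); weak form: ∫_0^5/2 u'v' dx = ∫_0^5/2 (2*x + 3) v dx for all v ∈ V.

Multiply both sides by a test function v and integrate from 0 to 5/2:
  ∫_0^5/2 −u''(x) v(x) dx = ∫_0^5/2 f(x) v(x) dx.
Integrate the LHS by parts once:
  ∫_0^5/2 −u'' v dx = −[u'(x) v(x)]_0^5/2 + ∫_0^5/2 u'(x) v'(x) dx.
Thus ∫_0^5/2 u'(x) v'(x) dx = ∫_0^5/2 f(x) v(x) dx + [u'(x) v(x)]_0^5/2.
Choose V so that boundary terms are either known or forced to vanish.
u is Dirichlet: u(0) = u(5/2) = 0. Let V = H^1_0(0, 5/2); then v(0) = v(5/2) = 0, and [u' v]_0^5/2 = 0.
Weak formulation: find u (satisfying any essential BC) such that ∫_0^5/2 u'(x) v'(x) dx = ∫_0^5/2 f v dx for all v ∈ V.
Substituting f(x) = 2*x + 3, the right-hand side is ∫_0^5/2 (2*x + 3) v dx.


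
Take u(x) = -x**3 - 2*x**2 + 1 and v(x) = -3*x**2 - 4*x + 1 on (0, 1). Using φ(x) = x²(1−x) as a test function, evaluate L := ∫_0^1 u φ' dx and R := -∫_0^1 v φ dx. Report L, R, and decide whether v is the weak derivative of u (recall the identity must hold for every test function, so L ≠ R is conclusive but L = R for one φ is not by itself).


LHS = 3/10, RHS = 13/60. No, v is not the weak derivative of u.

u(x) = -x**3 - 2*x**2 + 1, classical derivative u'(x) = -3*x**2 - 4*x.
φ(x) = x²(1−x), so φ'(x) = x*(2 - 3*x).
Note φ(0) = φ(1) = 0, so the boundary term u·φ vanishes.
LHS = ∫_0^1 u(x) φ'(x) dx = ∫_0^1 (3*x^5 + 4*x^4 - 4*x^3 - 3*x^2 + 2*x) dx. Term by term:
  ∫_0^1 3*x^5 dx = 1/2;  ∫_0^1 4*x^4 dx = 4/5;  ∫_0^1 -4*x^3 dx = -1;
  ∫_0^1 -3*x^2 dx = -1;  ∫_0^1 2*x dx = 1.
Sum: 1/2 + 4/5 − 1 − 1 + 1 = 3/10.
So LHS = 3/10.
∫_0^1 v(x) φ(x) dx = ∫_0^1 (3*x^5 + x^4 - 5*x^3 + x^2) dx. Term by term:
  ∫_0^1 3*x^5 dx = 1/2;  ∫_0^1 x^4 dx = 1/5;  ∫_0^1 -5*x^3 dx = -5/4;
  ∫_0^1 x^2 dx = 1/3.
Sum: 1/2 + 1/5 − 5/4 + 1/3 = -13/60.
So RHS = -∫_0^1 v(x) φ(x) dx = 13/60.
LHS − RHS = 1/12 ≠ 0, so the identity fails.
(For a valid weak derivative the identity must hold for EVERY test function, in particular this one. The failure shows v is NOT the weak derivative of u.)
Correct weak derivative would be u'(x) = -3*x**2 - 4*x.


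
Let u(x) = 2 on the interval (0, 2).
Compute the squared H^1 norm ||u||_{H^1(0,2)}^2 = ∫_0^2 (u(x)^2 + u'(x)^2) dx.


||u||_{H^1}^2 = 8

The H^1 norm (squared) on an interval (0, L) is
  ||u||_{H^1}^2 = ∫_0^L u(x)^2 dx + ∫_0^L u'(x)^2 dx.
Compute u'(x) = 0.
Then u(x)^2 = 4 and u'(x)^2 = 0.
Integrate each monomial from 0 to 2 using ∫_0^2 c·x^n dx = c·2^(n+1)/(n+1):
  ∫_0^2 u(x)^2 dx = ∫_0^2 (4) dx. Term by term:
    ∫_0^2 4 dx = 8.
  ∫_0^2 u'(x)^2 dx = ∫_0^2 (0) dx. Term by term:
    ∫_0^2 0 dx = 0.
Adding: ||u||_{H^1}^2 = 8 + 0 = 8.


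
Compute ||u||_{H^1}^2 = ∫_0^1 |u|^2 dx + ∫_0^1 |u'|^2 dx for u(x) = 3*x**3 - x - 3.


||u||_{H^1}^2 = 803/42

The H^1 norm (squared) on an interval (0, L) is
  ||u||_{H^1}^2 = ∫_0^L u(x)^2 dx + ∫_0^L u'(x)^2 dx.
Compute u'(x) = 9*x**2 - 1.
Then u(x)^2 = 9*x**6 - 6*x**4 - 18*x**3 + x**2 + 6*x + 9 and u'(x)^2 = 81*x**4 - 18*x**2 + 1.
Integrate each monomial from 0 to 1 using ∫_0^1 c·x^n dx = c·1^(n+1)/(n+1):
  ∫_0^1 u(x)^2 dx = ∫_0^1 (9*x^6 - 6*x^4 - 18*x^3 + x^2 + 6*x + 9) dx. Term by term:
    ∫_0^1 9*x^6 dx = 9/7;  ∫_0^1 -6*x^4 dx = -6/5;  ∫_0^1 -18*x^3 dx = -9/2;
    ∫_0^1 x^2 dx = 1/3;  ∫_0^1 6*x dx = 3;  ∫_0^1 9 dx = 9.
  Sum: 9/7 − 6/5 − 9/2 + 1/3 + 3 + 9 = 1663/210.
  ∫_0^1 u'(x)^2 dx = ∫_0^1 (81*x^4 - 18*x^2 + 1) dx. Term by term:
    ∫_0^1 81*x^4 dx = 81/5;  ∫_0^1 -18*x^2 dx = -6;  ∫_0^1 1 dx = 1.
  Sum: 81/5 − 6 + 1 = 56/5.
Adding: ||u||_{H^1}^2 = 1663/210 + 56/5 = 803/42.


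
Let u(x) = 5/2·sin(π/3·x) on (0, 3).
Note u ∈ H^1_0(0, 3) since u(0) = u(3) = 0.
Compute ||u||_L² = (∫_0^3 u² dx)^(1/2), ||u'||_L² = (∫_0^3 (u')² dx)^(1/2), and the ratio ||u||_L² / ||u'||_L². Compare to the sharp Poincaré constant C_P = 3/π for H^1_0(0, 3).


||u||_L² / ||u'||_L² = 3/π = C_P.

u(x) = 5/2·sin(π/3·x), so u'(x) = 5*π*cos(π*x/3)/6.
Writing u(x) = A·sin(kπx/L) with A = 5/2 and k = 1, use ∫_0^L sin²(kπx/L) dx = L/2 and ∫_0^L cos²(kπx/L) dx = L/2.
u² = 25/4·sin²(π/3·x) and (u')² = 25*π^2/36·cos²(π/3·x), and each of sin², cos² integrates to L/2 = 3/2 over (0, 3).
∫_0^3 u² dx = 75/8, so ||u||_L² = 5*sqrt(6)/4.
∫_0^3 (u')² dx = 25*π^2/24, so ||u'||_L² = 5*sqrt(6)*π/12.
Ratio ||u||_L² / ||u'||_L² = 3/π.
Sharp Poincaré constant on H^1_0(0, 3) is C_P = L/π = 3/π, achieved by sin(π/3·x).
This is the k = 1 eigenfunction (up to amplitude), so the ratio equals the sharp Poincaré constant exactly.


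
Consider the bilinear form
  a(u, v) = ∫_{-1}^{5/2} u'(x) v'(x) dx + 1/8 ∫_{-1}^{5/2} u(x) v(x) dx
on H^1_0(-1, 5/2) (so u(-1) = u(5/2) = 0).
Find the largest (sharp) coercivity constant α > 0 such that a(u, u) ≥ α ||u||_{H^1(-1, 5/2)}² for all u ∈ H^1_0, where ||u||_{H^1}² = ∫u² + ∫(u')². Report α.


α = (49 + 32*π^2)/(8*(4*π^2 + 49))

Coercivity of a(·,·) on H^1_0(-1, 5/2) means a(u, u) ≥ α ||u||_{H^1}² for every u ∈ H^1_0.
The interval has length L = 7/2, and Poincaré/coercivity depend only on L. Here a(u, u) = ∫(u')² + (1/8)·∫u².
Here 0 < c = 1/8 < 1. The condition a(u,u) ≥ α||u||_{H^1}² reads (1−α)∫(u')² ≥ (α−c)∫u². Any admissible α is ≤ 1 (rapidly oscillating u have ∫u²/∫(u')² → 0), and α = 1 would force 0 ≥ (1−c)∫u², impossible since c < 1; so 1−α > 0. By the sharp Poincaré inequality on H^1_0 of an interval of length L, ∫(u')² ≥ (π/L)²∫u² with equality for the first sine mode sin(π(x−x₀)/L) (x₀ the left endpoint), so the inequality holds for all u iff (1−α)(π/L)² ≥ α − c, i.e. α ≤ ((π/L)² + c)/((π/L)² + 1) = (1 + c(L/π)²)/(1 + (L/π)²). With (π/L)² = 4*π^2/49 and c = 1/8, the largest admissible constant is α = ((π/L)² + c)/((π/L)² + 1).
Simplifying, α = (49 + 32*π^2)/(8*(4*π^2 + 49)).


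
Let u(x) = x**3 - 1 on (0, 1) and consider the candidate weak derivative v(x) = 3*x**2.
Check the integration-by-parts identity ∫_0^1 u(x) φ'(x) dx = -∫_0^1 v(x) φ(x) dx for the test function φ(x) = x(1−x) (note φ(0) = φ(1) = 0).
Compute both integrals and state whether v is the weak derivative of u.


LHS = -3/20, RHS = -3/20. Yes, v = u' weakly.

u(x) = x**3 - 1, classical derivative u'(x) = 3*x**2.
φ(x) = x(1−x), so φ'(x) = 1 - 2*x.
Note φ(0) = φ(1) = 0, so the boundary term u·φ vanishes.
LHS = ∫_0^1 u(x) φ'(x) dx = ∫_0^1 (-2*x^4 + x^3 + 2*x - 1) dx. Term by term:
  ∫_0^1 -2*x^4 dx = -2/5;  ∫_0^1 x^3 dx = 1/4;  ∫_0^1 2*x dx = 1;
  ∫_0^1 -1 dx = -1.
Sum: -2/5 + 1/4 + 1 − 1 = -3/20.
So LHS = -3/20.
∫_0^1 v(x) φ(x) dx = ∫_0^1 (-3*x^4 + 3*x^3) dx. Term by term:
  ∫_0^1 -3*x^4 dx = -3/5;  ∫_0^1 3*x^3 dx = 3/4.
Sum: -3/5 + 3/4 = 3/20.
So RHS = -∫_0^1 v(x) φ(x) dx = -3/20.
LHS = RHS, so the identity holds for this test φ.
Moreover u is smooth here and v(x) = u'(x) = 3*x**2 pointwise, so the identity holds for every test function. Hence v is the weak derivative of u.


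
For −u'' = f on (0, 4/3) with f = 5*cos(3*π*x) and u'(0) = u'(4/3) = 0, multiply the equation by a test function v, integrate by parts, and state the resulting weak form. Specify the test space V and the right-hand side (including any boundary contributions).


V = H^1(0, 4/3) (no boundary constraint on v; u is determined up to an additive constant); weak form: ∫_0^4/3 u'v' dx = ∫_0^4/3 (5*cos(3*π*x)) v dx for all v ∈ V.

Multiply both sides by a test function v and integrate from 0 to 4/3:
  ∫_0^4/3 −u''(x) v(x) dx = ∫_0^4/3 f(x) v(x) dx.
Integrate the LHS by parts once:
  ∫_0^4/3 −u'' v dx = −[u'(x) v(x)]_0^4/3 + ∫_0^4/3 u'(x) v'(x) dx.
Thus ∫_0^4/3 u'(x) v'(x) dx = ∫_0^4/3 f(x) v(x) dx + [u'(x) v(x)]_0^4/3.
Choose V so that boundary terms are either known or forced to vanish.
u has homogeneous Neumann: u'(0) = u'(4/3) = 0. So [u' v]_0^4/3 = 0·v(4/3) − 0·v(0) = 0 for any v; take V = H^1(0, 4/3).
Weak formulation: find u (satisfying any essential BC) such that ∫_0^4/3 u'(x) v'(x) dx = ∫_0^4/3 f v dx for all v ∈ V (homogeneous Neumann, so boundary terms vanish).
Substituting f(x) = 5*cos(3*π*x), the right-hand side is ∫_0^4/3 (5*cos(3*π*x)) v dx.
Compatibility check (pure Neumann): taking v ≡ 1 ∈ V gives 0 = ∫_0^4/3 f dx + (0) − (0), i.e. ∫_0^4/3 f dx must equal u'(0) − u'(4/3) = 0. Indeed ∫_0^4/3 (5*cos(3*π*x)) dx = 0, so the data are compatible. The solution is then unique only up to an additive constant (fix it e.g. by requiring ∫_0^4/3 u dx = 0).


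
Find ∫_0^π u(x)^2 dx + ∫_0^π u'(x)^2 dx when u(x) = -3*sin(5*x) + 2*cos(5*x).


||u||_{H^1(0,π)}^2 = 169*π

u'(x) = -10*sin(5*x) - 15*cos(5*x).
Expand u² and (u')² and integrate term by term on (0, π), using: for integers n ≥ 1, ∫_0^π sin²(nx) dx = ∫_0^π cos²(nx) dx = π/2; for n ≠ n', ∫_0^π sin(nx)sin(n'x) dx = ∫_0^π cos(nx)cos(n'x) dx = 0; and by product-to-sum, ∫_0^π sin(nx)cos(n'x) dx = ½∫_0^π [sin((n+n')x) + sin((n−n')x)] dx, which is 0 when n+n' is even and 2n/(n²−n'²) when n+n' is odd (it need not vanish on (0, π)).
  u² squared terms: (-3)²·∫sin(5x)² dx = 9·π/2 = 9*π/2;  (2)²·∫cos(5x)² dx = 4·π/2 = 2*π.
  u² cross terms: 2·(-3)·(2)·∫sin(5x)·cos(5x) dx = -12·(0) = 0.
  So ∫_0^π u² dx = 9*π/2 + 2*π + 0 = 13*π/2.
  (u')² squared terms: (-15)²·∫cos(5x)² dx = 225·π/2 = 225*π/2;  (-10)²·∫sin(5x)² dx = 100·π/2 = 50*π.
  (u')² cross terms: 2·(-15)·(-10)·∫cos(5x)·sin(5x) dx = 300·(0) = 0.
  So ∫_0^π (u')² dx = 225*π/2 + 50*π + 0 = 325*π/2.
||u||_{H^1}^2 = (13*π/2) + (325*π/2) = 169*π.


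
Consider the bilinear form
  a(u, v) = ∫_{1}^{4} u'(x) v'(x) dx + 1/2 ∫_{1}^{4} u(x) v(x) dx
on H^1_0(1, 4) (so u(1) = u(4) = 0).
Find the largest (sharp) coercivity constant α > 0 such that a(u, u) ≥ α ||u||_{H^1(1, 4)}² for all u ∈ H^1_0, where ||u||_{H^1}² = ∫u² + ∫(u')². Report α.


α = (9/2 + π^2)/(9 + π^2)

Coercivity of a(·,·) on H^1_0(1, 4) means a(u, u) ≥ α ||u||_{H^1}² for every u ∈ H^1_0.
The interval has length L = 3, and Poincaré/coercivity depend only on L. Here a(u, u) = ∫(u')² + (1/2)·∫u².
Here 0 < c = 1/2 < 1. The condition a(u,u) ≥ α||u||_{H^1}² reads (1−α)∫(u')² ≥ (α−c)∫u². Any admissible α is ≤ 1 (rapidly oscillating u have ∫u²/∫(u')² → 0), and α = 1 would force 0 ≥ (1−c)∫u², impossible since c < 1; so 1−α > 0. By the sharp Poincaré inequality on H^1_0 of an interval of length L, ∫(u')² ≥ (π/L)²∫u² with equality for the first sine mode sin(π(x−x₀)/L) (x₀ the left endpoint), so the inequality holds for all u iff (1−α)(π/L)² ≥ α − c, i.e. α ≤ ((π/L)² + c)/((π/L)² + 1) = (1 + c(L/π)²)/(1 + (L/π)²). With (π/L)² = π^2/9 and c = 1/2, the largest admissible constant is α = ((π/L)² + c)/((π/L)² + 1).
Simplifying, α = (9/2 + π^2)/(9 + π^2).


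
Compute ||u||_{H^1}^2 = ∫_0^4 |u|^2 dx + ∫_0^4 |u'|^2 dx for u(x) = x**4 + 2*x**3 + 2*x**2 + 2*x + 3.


||u||_{H^1}^2 = 57798812/315

The H^1 norm (squared) on an interval (0, L) is
  ||u||_{H^1}^2 = ∫_0^L u(x)^2 dx + ∫_0^L u'(x)^2 dx.
Compute u'(x) = 4*x**3 + 6*x**2 + 4*x + 2.
Then u(x)^2 = x**8 + 4*x**7 + 8*x**6 + 12*x**5 + 18*x**4 + 20*x**3 + 16*x**2 + 12*x + 9 and u'(x)^2 = 16*x**6 + 48*x**5 + 68*x**4 + 64*x**3 + 40*x**2 + 16*x + 4.
Integrate each monomial from 0 to 4 using ∫_0^4 c·x^n dx = c·4^(n+1)/(n+1):
  ∫_0^4 u(x)^2 dx = ∫_0^4 (x^8 + 4*x^7 + 8*x^6 + 12*x^5 + 18*x^4 + 20*x^3 + 16*x^2 + 12*x + 9) dx. Term by term:
    ∫_0^4 x^8 dx = 262144/9;  ∫_0^4 4*x^7 dx = 32768;  ∫_0^4 8*x^6 dx = 131072/7;
    ∫_0^4 12*x^5 dx = 8192;  ∫_0^4 18*x^4 dx = 18432/5;  ∫_0^4 20*x^3 dx = 1280;
    ∫_0^4 16*x^2 dx = 1024/3;  ∫_0^4 12*x dx = 96;  ∫_0^4 9 dx = 36.
  Sum: 262144/9 + 32768 + 131072/7 + 8192 + 18432/5 + 1280 + 1024/3 + 96 + 36 = 29689196/315.
  ∫_0^4 u'(x)^2 dx = ∫_0^4 (16*x^6 + 48*x^5 + 68*x^4 + 64*x^3 + 40*x^2 + 16*x + 4) dx. Term by term:
    ∫_0^4 16*x^6 dx = 262144/7;  ∫_0^4 48*x^5 dx = 32768;  ∫_0^4 68*x^4 dx = 69632/5;
    ∫_0^4 64*x^3 dx = 4096;  ∫_0^4 40*x^2 dx = 2560/3;  ∫_0^4 16*x dx = 128;
    ∫_0^4 4 dx = 16.
  Sum: 262144/7 + 32768 + 69632/5 + 4096 + 2560/3 + 128 + 16 = 9369872/105.
Adding: ||u||_{H^1}^2 = 29689196/315 + 9369872/105 = 57798812/315.


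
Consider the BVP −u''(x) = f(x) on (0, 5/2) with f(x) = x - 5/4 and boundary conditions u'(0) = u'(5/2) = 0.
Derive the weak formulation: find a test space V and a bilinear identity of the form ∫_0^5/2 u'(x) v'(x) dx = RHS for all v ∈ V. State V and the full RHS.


V = H^1(0, 5/2) (no boundary constraint on v; u is determined up to an additive constant); weak form: ∫_0^5/2 u'v' dx = ∫_0^5/2 (x - 5/4) v dx for all v ∈ V.

Multiply both sides by a test function v and integrate from 0 to 5/2:
  ∫_0^5/2 −u''(x) v(x) dx = ∫_0^5/2 f(x) v(x) dx.
Integrate the LHS by parts once:
  ∫_0^5/2 −u'' v dx = −[u'(x) v(x)]_0^5/2 + ∫_0^5/2 u'(x) v'(x) dx.
Thus ∫_0^5/2 u'(x) v'(x) dx = ∫_0^5/2 f(x) v(x) dx + [u'(x) v(x)]_0^5/2.
Choose V so that boundary terms are either known or forced to vanish.
u has homogeneous Neumann: u'(0) = u'(5/2) = 0. So [u' v]_0^5/2 = 0·v(5/2) − 0·v(0) = 0 for any v; take V = H^1(0, 5/2).
Weak formulation: find u (satisfying any essential BC) such that ∫_0^5/2 u'(x) v'(x) dx = ∫_0^5/2 f v dx for all v ∈ V (homogeneous Neumann, so boundary terms vanish).
Substituting f(x) = x - 5/4, the right-hand side is ∫_0^5/2 (x - 5/4) v dx.
Compatibility check (pure Neumann): taking v ≡ 1 ∈ V gives 0 = ∫_0^5/2 f dx + (0) − (0), i.e. ∫_0^5/2 f dx must equal u'(0) − u'(5/2) = 0. Indeed ∫_0^5/2 (x - 5/4) dx = 0, so the data are compatible. The solution is then unique only up to an additive constant (fix it e.g. by requiring ∫_0^5/2 u dx = 0).


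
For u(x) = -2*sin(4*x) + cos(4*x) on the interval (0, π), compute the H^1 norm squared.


||u||_{H^1(0,π)}^2 = 85*π/2

u'(x) = -4*sin(4*x) - 8*cos(4*x).
Expand u² and (u')² and integrate term by term on (0, π), using: for integers n ≥ 1, ∫_0^π sin²(nx) dx = ∫_0^π cos²(nx) dx = π/2; for n ≠ n', ∫_0^π sin(nx)sin(n'x) dx = ∫_0^π cos(nx)cos(n'x) dx = 0; and by product-to-sum, ∫_0^π sin(nx)cos(n'x) dx = ½∫_0^π [sin((n+n')x) + sin((n−n')x)] dx, which is 0 when n+n' is even and 2n/(n²−n'²) when n+n' is odd (it need not vanish on (0, π)).
  u² squared terms: (-2)²·∫sin(4x)² dx = 4·π/2 = 2*π;  (1)²·∫cos(4x)² dx = 1·π/2 = π/2.
  u² cross terms: 2·(-2)·(1)·∫sin(4x)·cos(4x) dx = -4·(0) = 0.
  So ∫_0^π u² dx = 2*π + π/2 + 0 = 5*π/2.
  (u')² squared terms: (-8)²·∫cos(4x)² dx = 64·π/2 = 32*π;  (-4)²·∫sin(4x)² dx = 16·π/2 = 8*π.
  (u')² cross terms: 2·(-8)·(-4)·∫cos(4x)·sin(4x) dx = 64·(0) = 0.
  So ∫_0^π (u')² dx = 32*π + 8*π + 0 = 40*π.
||u||_{H^1}^2 = (5*π/2) + (40*π) = 85*π/2.


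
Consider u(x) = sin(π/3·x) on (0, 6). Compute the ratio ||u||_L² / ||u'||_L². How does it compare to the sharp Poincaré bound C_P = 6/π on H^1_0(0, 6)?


||u||_L² / ||u'||_L² = 3/π < C_P = 6/π.

u(x) = sin(π/3·x), so u'(x) = π*cos(π*x/3)/3.
Writing u(x) = A·sin(kπx/L) with A = 1 and k = 2, use ∫_0^L sin²(kπx/L) dx = L/2 and ∫_0^L cos²(kπx/L) dx = L/2.
u² = 1·sin²(π/3·x) and (u')² = π^2/9·cos²(π/3·x), and each of sin², cos² integrates to L/2 = 3 over (0, 6).
∫_0^6 u² dx = 3, so ||u||_L² = sqrt(3).
∫_0^6 (u')² dx = π^2/3, so ||u'||_L² = sqrt(3)*π/3.
Ratio ||u||_L² / ||u'||_L² = 3/π.
Sharp Poincaré constant on H^1_0(0, 6) is C_P = L/π = 6/π, achieved by sin(π/6·x).
This is the k = 2 harmonic; the ratio L/(kπ) is strictly less than C_P = L/π, consistent with the sharp inequality ||u||_L² ≤ C_P ||u'||_L².


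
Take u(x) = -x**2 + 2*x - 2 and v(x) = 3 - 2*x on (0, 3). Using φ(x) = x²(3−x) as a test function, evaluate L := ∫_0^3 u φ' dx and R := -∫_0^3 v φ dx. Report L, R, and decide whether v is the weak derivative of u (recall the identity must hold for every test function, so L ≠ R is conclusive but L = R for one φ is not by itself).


LHS = 54/5, RHS = 81/20. No, v is not the weak derivative of u.

u(x) = -x**2 + 2*x - 2, classical derivative u'(x) = 2 - 2*x.
φ(x) = x²(3−x), so φ'(x) = 3*x*(2 - x).
Note φ(0) = φ(3) = 0, so the boundary term u·φ vanishes.
LHS = ∫_0^3 u(x) φ'(x) dx = ∫_0^3 (3*x^4 - 12*x^3 + 18*x^2 - 12*x) dx. Term by term:
  ∫_0^3 3*x^4 dx = 729/5;  ∫_0^3 -12*x^3 dx = -243;  ∫_0^3 18*x^2 dx = 162;
  ∫_0^3 -12*x dx = -54.
Sum: 729/5 − 243 + 162 − 54 = 54/5.
So LHS = 54/5.
∫_0^3 v(x) φ(x) dx = ∫_0^3 (2*x^4 - 9*x^3 + 9*x^2) dx. Term by term:
  ∫_0^3 2*x^4 dx = 486/5;  ∫_0^3 -9*x^3 dx = -729/4;  ∫_0^3 9*x^2 dx = 81.
Sum: 486/5 − 729/4 + 81 = -81/20.
So RHS = -∫_0^3 v(x) φ(x) dx = 81/20.
LHS − RHS = 27/4 ≠ 0, so the identity fails.
(For a valid weak derivative the identity must hold for EVERY test function, in particular this one. The failure shows v is NOT the weak derivative of u.)
Correct weak derivative would be u'(x) = 2 - 2*x.


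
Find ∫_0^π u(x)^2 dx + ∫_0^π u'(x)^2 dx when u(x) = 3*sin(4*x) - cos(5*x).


||u||_{H^1(0,π)}^2 = 416/3 + 179*π/2

u'(x) = 5*sin(5*x) + 12*cos(4*x).
Expand u² and (u')² and integrate term by term on (0, π), using: for integers n ≥ 1, ∫_0^π sin²(nx) dx = ∫_0^π cos²(nx) dx = π/2; for n ≠ n', ∫_0^π sin(nx)sin(n'x) dx = ∫_0^π cos(nx)cos(n'x) dx = 0; and by product-to-sum, ∫_0^π sin(nx)cos(n'x) dx = ½∫_0^π [sin((n+n')x) + sin((n−n')x)] dx, which is 0 when n+n' is even and 2n/(n²−n'²) when n+n' is odd (it need not vanish on (0, π)).
  u² squared terms: (-1)²·∫cos(5x)² dx = 1·π/2 = π/2;  (3)²·∫sin(4x)² dx = 9·π/2 = 9*π/2.
  u² cross terms: 2·(-1)·(3)·∫cos(5x)·sin(4x) dx = -6·(-8/9) = 16/3.
  So ∫_0^π u² dx = π/2 + 9*π/2 + 16/3 = 16/3 + 5*π.
  (u')² squared terms: (5)²·∫sin(5x)² dx = 25·π/2 = 25*π/2;  (12)²·∫cos(4x)² dx = 144·π/2 = 72*π.
  (u')² cross terms: 2·(5)·(12)·∫sin(5x)·cos(4x) dx = 120·(10/9) = 400/3.
  So ∫_0^π (u')² dx = 25*π/2 + 72*π + 400/3 = 400/3 + 169*π/2.
||u||_{H^1}^2 = (16/3 + 5*π) + (400/3 + 169*π/2) = 416/3 + 179*π/2.


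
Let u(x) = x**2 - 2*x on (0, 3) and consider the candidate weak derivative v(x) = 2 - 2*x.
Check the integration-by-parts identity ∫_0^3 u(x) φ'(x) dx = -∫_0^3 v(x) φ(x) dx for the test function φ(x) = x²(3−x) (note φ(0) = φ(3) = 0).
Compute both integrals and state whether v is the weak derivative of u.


LHS = -54/5, RHS = 54/5. No, v is not the weak derivative of u.

u(x) = x**2 - 2*x, classical derivative u'(x) = 2*x - 2.
φ(x) = x²(3−x), so φ'(x) = 3*x*(2 - x).
Note φ(0) = φ(3) = 0, so the boundary term u·φ vanishes.
LHS = ∫_0^3 u(x) φ'(x) dx = ∫_0^3 (-3*x^4 + 12*x^3 - 12*x^2) dx. Term by term:
  ∫_0^3 -3*x^4 dx = -729/5;  ∫_0^3 12*x^3 dx = 243;  ∫_0^3 -12*x^2 dx = -108.
Sum: -729/5 + 243 − 108 = -54/5.
So LHS = -54/5.
∫_0^3 v(x) φ(x) dx = ∫_0^3 (2*x^4 - 8*x^3 + 6*x^2) dx. Term by term:
  ∫_0^3 2*x^4 dx = 486/5;  ∫_0^3 -8*x^3 dx = -162;  ∫_0^3 6*x^2 dx = 54.
Sum: 486/5 − 162 + 54 = -54/5.
So RHS = -∫_0^3 v(x) φ(x) dx = 54/5.
LHS − RHS = -108/5 ≠ 0, so the identity fails.
(For a valid weak derivative the identity must hold for EVERY test function, in particular this one. The failure shows v is NOT the weak derivative of u.)
Correct weak derivative would be u'(x) = 2*x - 2.


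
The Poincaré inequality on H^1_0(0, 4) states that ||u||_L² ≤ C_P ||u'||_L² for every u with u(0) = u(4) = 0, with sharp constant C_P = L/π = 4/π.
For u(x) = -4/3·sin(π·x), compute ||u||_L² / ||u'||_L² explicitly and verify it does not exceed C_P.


||u||_L² / ||u'||_L² = 1/π < C_P = 4/π.

u(x) = -4/3·sin(π·x), so u'(x) = -4*π*cos(π*x)/3.
Writing u(x) = A·sin(kπx/L) with A = -4/3 and k = 4, use ∫_0^L sin²(kπx/L) dx = L/2 and ∫_0^L cos²(kπx/L) dx = L/2.
u² = 16/9·sin²(π·x) and (u')² = 16*π^2/9·cos²(π·x), and each of sin², cos² integrates to L/2 = 2 over (0, 4).
∫_0^4 u² dx = 32/9, so ||u||_L² = 4*sqrt(2)/3.
∫_0^4 (u')² dx = 32*π^2/9, so ||u'||_L² = 4*sqrt(2)*π/3.
Ratio ||u||_L² / ||u'||_L² = 1/π.
Sharp Poincaré constant on H^1_0(0, 4) is C_P = L/π = 4/π, achieved by sin(π/4·x).
This is the k = 4 harmonic; the ratio L/(kπ) is strictly less than C_P = L/π, consistent with the sharp inequality ||u||_L² ≤ C_P ||u'||_L².


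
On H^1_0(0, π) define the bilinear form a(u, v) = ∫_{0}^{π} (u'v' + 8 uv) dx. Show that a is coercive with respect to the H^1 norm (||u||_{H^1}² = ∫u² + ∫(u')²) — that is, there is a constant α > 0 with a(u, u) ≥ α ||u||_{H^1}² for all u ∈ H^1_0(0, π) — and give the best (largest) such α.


α = 1

Coercivity of a(·,·) on H^1_0(0, π) means a(u, u) ≥ α ||u||_{H^1}² for every u ∈ H^1_0.
The interval has length L = π, and Poincaré/coercivity depend only on L. Here a(u, u) = ∫(u')² + (8)·∫u².
Here c = 8 ≥ 1, so a(u,u) = ∫(u')² + c∫u² ≥ ∫(u')² + ∫u² = ||u||_{H^1}², i.e. α = 1 works. No larger α is possible: a(u,u) ≥ α||u||_{H^1}² means (1−α)∫(u')² ≥ (α−c)∫u², and for the modes u_n = sin(nπ(x−x₀)/L) (x₀ the left endpoint) one has ∫u_n²/∫(u_n')² = (L/(nπ))² → 0, so a(u_n,u_n)/||u_n||_{H^1}² → 1. Hence the optimal constant is α = 1.
Therefore α = 1.


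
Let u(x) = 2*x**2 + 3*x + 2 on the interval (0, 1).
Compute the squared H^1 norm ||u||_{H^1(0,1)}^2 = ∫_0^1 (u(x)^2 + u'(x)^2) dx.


||u||_{H^1}^2 = 229/5

The H^1 norm (squared) on an interval (0, L) is
  ||u||_{H^1}^2 = ∫_0^L u(x)^2 dx + ∫_0^L u'(x)^2 dx.
Compute u'(x) = 4*x + 3.
Then u(x)^2 = 4*x**4 + 12*x**3 + 17*x**2 + 12*x + 4 and u'(x)^2 = 16*x**2 + 24*x + 9.
Integrate each monomial from 0 to 1 using ∫_0^1 c·x^n dx = c·1^(n+1)/(n+1):
  ∫_0^1 u(x)^2 dx = ∫_0^1 (4*x^4 + 12*x^3 + 17*x^2 + 12*x + 4) dx. Term by term:
    ∫_0^1 4*x^4 dx = 4/5;  ∫_0^1 12*x^3 dx = 3;  ∫_0^1 17*x^2 dx = 17/3;
    ∫_0^1 12*x dx = 6;  ∫_0^1 4 dx = 4.
  Sum: 4/5 + 3 + 17/3 + 6 + 4 = 292/15.
  ∫_0^1 u'(x)^2 dx = ∫_0^1 (16*x^2 + 24*x + 9) dx. Term by term:
    ∫_0^1 16*x^2 dx = 16/3;  ∫_0^1 24*x dx = 12;  ∫_0^1 9 dx = 9.
  Sum: 16/3 + 12 + 9 = 79/3.
Adding: ||u||_{H^1}^2 = 292/15 + 79/3 = 229/5.
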